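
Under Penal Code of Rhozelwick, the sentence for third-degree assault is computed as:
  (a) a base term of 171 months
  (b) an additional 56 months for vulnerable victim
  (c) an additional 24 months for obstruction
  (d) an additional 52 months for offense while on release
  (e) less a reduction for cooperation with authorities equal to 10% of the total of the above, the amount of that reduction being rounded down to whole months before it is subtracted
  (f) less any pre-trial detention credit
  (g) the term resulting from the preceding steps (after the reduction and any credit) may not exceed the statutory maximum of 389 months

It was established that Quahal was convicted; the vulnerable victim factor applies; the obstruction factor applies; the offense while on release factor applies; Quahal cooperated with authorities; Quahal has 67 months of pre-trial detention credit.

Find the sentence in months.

206 months

Vulnerable victim enhancement: +56 months
Obstruction enhancement: +24 months
Offense while on release enhancement: +52 months
Adjusted term: 171 months + 56 months + 24 months + 52 months = 303 months
Cooperation with authorities reduction: 10% of 303 months = 30 months (rounded down)
After reduction: 303 − 30 = 273 months
Less pre-trial detention credit: 273 months − 67 months = 206 months
Cap at 389 months: 206 months is within the cap, no reduction.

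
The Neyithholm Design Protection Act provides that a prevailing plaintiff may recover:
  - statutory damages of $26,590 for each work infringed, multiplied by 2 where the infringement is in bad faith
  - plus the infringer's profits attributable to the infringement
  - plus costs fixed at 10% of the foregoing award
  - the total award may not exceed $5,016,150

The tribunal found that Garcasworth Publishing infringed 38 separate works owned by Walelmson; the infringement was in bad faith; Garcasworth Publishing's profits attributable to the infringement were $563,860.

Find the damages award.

$2,843,170

Statutory damages: 38 × $26,590 = $1,010,420
Doubled: 2 × $1,010,420 = $2,020,840
Combined award: $2,020,840 + $563,860 = $2,584,700
Costs: 10% of $2,584,700 = $258,470
Award plus costs: $2,584,700 + $258,470 = $2,843,170
Cap at $5,016,150: $2,843,170 is within the cap, no reduction.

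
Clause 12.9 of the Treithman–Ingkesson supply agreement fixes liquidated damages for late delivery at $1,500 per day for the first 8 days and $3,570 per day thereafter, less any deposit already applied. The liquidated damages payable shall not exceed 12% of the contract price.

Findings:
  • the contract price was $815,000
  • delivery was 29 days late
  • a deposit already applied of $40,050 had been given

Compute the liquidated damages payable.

Liquidated damages: $46,920

First 8 days: 8 × $1,500 = $12,000
Remaining days: (29 − 8) × $3,570 = $74,970
Accrued per-day damages: $12,000 + $74,970 = $86,970
Less deposit already applied: $86,970 − $40,050 = $46,920
Cap: 12% of $815,000 = $97,800
Cap at $97,800: $46,920 is within the cap, no reduction.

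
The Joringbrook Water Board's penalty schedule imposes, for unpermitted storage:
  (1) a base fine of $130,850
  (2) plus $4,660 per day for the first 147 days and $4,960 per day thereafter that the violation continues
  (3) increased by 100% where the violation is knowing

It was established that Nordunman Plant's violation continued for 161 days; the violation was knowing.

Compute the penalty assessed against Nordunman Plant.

First 147 days: 147 × $4,660 = $685,020
Remaining days: (161 − 147) × $4,960 = $69,440
Per-day component: $685,020 + $69,440 = $754,460
Base plus per-day: $130,850 + $754,460 = $885,310
Enhancement: 100% of $885,310 = $885,310
Enhanced fine: $885,310 + $885,310 = $1,770,620

$1,770,620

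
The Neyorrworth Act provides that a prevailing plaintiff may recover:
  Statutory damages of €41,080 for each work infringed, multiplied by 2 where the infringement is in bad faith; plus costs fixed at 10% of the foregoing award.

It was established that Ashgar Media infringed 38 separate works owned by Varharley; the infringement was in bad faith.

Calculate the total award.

Statutory damages: 38 × €41,080 = €1,561,040
Doubled: 2 × €1,561,040 = €3,122,080
Costs: 10% of €3,122,080 = €312,208
Award plus costs: €3,122,080 + €312,208 = €3,434,288

€3,434,288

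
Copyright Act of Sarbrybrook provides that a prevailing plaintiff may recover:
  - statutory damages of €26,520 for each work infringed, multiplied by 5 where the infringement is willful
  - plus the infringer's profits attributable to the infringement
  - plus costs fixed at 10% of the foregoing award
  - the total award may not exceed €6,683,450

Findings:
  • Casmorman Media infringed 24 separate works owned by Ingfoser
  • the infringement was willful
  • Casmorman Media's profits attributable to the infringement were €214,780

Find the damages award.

€3,736,898

Statutory damages: 24 × €26,520 = €636,480
Multiplied by 5: 5 × €636,480 = €3,182,400
Combined award: €3,182,400 + €214,780 = €3,397,180
Costs: 10% of €3,397,180 = €339,718
Award plus costs: €3,397,180 + €339,718 = €3,736,898
Cap at €6,683,450: €3,736,898 is within the cap, no reduction.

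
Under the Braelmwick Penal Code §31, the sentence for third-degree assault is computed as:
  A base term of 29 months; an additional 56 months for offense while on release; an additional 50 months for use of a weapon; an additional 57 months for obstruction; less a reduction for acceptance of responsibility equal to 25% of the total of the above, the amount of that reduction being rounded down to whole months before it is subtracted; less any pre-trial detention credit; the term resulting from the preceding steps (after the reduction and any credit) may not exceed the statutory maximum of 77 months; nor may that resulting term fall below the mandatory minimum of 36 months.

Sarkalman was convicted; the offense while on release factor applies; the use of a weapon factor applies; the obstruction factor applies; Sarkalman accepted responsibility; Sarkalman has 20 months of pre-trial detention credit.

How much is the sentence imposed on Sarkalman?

77 months

Offense while on release enhancement: +56 months
Use of a weapon enhancement: +50 months
Obstruction enhancement: +57 months
Adjusted term: 29 months + 56 months + 50 months + 57 months = 192 months
Acceptance of responsibility reduction: 25% of 192 months = 48 months (rounded down)
After reduction: 192 − 48 = 144 months
Less pre-trial detention credit: 144 months − 20 months = 124 months
Cap at 77 months: 124 months exceeds the cap → 77 months
Minimum 36 months: 77 months meets the minimum, no increase.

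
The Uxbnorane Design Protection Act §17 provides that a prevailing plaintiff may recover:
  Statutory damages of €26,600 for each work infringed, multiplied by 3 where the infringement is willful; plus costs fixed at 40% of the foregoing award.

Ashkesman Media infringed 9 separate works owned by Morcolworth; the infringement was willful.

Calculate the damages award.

€1,005,480

Statutory damages: 9 × €26,600 = €239,400
Trebled: 3 × €239,400 = €718,200
Costs: 40% of €718,200 = €287,280
Award plus costs: €718,200 + €287,280 = €1,005,480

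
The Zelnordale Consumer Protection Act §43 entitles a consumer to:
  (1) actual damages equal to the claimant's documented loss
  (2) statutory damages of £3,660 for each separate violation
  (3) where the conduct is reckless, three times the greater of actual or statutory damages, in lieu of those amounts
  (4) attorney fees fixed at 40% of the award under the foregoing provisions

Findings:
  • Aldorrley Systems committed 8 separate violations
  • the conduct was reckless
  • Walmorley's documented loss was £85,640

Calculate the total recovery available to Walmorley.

£359,688

Statutory damages: 8 × £3,660 = £29,280
Greater of actual damages (£85,640) or statutory damages (£29,280): £85,640
Trebled: 3 × £85,640 = £256,920
Attorney fees: 40% of £256,920 = £102,768
Total recovery: £256,920 + £102,768 = £359,688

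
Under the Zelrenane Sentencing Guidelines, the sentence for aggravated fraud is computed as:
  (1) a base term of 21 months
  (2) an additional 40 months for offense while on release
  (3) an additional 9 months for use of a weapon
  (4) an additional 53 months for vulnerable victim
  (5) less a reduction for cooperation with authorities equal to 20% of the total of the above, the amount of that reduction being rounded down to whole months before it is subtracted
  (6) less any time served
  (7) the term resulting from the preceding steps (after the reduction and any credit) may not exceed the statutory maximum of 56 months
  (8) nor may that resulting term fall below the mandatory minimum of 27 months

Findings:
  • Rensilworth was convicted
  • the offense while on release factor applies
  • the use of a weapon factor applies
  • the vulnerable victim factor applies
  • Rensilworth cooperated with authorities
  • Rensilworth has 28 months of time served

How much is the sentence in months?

56 months

Offense while on release enhancement: +40 months
Use of a weapon enhancement: +9 months
Vulnerable victim enhancement: +53 months
Adjusted term: 21 months + 40 months + 9 months + 53 months = 123 months
Cooperation with authorities reduction: 20% of 123 months = 24 months (rounded down)
After reduction: 123 − 24 = 99 months
Less time served: 99 months − 28 months = 71 months
Cap at 56 months: 71 months exceeds the cap → 56 months
Minimum 27 months: 56 months meets the minimum, no increase.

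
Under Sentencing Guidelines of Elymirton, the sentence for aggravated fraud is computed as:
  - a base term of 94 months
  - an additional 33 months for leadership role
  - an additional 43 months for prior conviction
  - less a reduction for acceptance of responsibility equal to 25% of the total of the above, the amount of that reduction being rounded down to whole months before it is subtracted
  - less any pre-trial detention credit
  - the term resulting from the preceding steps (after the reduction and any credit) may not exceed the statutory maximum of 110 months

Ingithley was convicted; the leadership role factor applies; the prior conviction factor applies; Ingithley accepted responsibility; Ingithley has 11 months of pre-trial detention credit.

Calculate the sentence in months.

110 months

Leadership role enhancement: +33 months
Prior conviction enhancement: +43 months
Adjusted term: 94 months + 33 months + 43 months = 170 months
Acceptance of responsibility reduction: 25% of 170 months = 42 months (rounded down)
After reduction: 170 − 42 = 128 months
Less pre-trial detention credit: 128 months − 11 months = 117 months
Cap at 110 months: 117 months exceeds the cap → 110 months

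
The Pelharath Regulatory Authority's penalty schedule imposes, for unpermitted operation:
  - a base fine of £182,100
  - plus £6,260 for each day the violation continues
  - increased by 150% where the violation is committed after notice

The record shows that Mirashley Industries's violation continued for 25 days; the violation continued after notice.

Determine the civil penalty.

Per-day component: 25 × £6,260 = £156,500
Base plus per-day: £182,100 + £156,500 = £338,600
Enhancement: 150% of £338,600 = £507,900
Enhanced fine: £338,600 + £507,900 = £846,500

£846,500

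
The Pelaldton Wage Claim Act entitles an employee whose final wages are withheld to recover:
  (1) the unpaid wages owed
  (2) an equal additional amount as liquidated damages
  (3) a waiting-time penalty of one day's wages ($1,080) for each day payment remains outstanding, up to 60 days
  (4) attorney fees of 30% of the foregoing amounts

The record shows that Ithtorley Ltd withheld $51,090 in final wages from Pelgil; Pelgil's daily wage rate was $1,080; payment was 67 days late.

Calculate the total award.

$217,074

Liquidated damages (equal amount): $51,090
Penalty days: min(67, 60) = 60
Waiting-time penalty: 60 × $1,080 = $64,800
Subtotal: $51,090 + $51,090 + $64,800 = $166,980
Attorney fees: 30% of $166,980 = $50,094
Total award: $166,980 + $50,094 = $217,074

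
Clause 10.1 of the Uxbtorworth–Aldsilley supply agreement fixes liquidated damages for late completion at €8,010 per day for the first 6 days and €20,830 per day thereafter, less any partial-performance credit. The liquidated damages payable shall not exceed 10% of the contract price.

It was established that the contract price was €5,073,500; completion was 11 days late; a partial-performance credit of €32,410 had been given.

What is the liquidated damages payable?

First 6 days: 6 × €8,010 = €48,060
Remaining days: (11 − 6) × €20,830 = €104,150
Accrued per-day damages: €48,060 + €104,150 = €152,210
Less partial-performance credit: €152,210 − €32,410 = €119,800
Cap: 10% of €5,073,500 = €507,350
Cap at €507,350: €119,800 is within the cap, no reduction.

€119,800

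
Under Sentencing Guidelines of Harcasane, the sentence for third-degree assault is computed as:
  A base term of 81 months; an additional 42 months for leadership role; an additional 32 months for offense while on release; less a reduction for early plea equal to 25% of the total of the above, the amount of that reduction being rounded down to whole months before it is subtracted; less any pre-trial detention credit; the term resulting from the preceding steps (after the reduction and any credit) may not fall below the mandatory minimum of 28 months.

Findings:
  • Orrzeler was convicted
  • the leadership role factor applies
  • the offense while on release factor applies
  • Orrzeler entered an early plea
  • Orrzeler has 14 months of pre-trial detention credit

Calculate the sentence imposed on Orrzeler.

Leadership role enhancement: +42 months
Offense while on release enhancement: +32 months
Adjusted term: 81 months + 42 months + 32 months = 155 months
Early plea reduction: 25% of 155 months = 38 months (rounded down)
After reduction: 155 − 38 = 117 months
Less pre-trial detention credit: 117 months − 14 months = 103 months
Minimum 28 months: 103 months meets the minimum, no increase.

103 months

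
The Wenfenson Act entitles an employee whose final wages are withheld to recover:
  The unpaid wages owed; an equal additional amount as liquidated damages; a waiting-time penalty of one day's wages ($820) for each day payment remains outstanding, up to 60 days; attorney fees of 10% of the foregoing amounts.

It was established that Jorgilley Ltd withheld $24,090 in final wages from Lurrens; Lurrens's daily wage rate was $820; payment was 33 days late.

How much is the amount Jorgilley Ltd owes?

$82,764

Liquidated damages (equal amount): $24,090
Penalty days: min(33, 60) = 33
Waiting-time penalty: 33 × $820 = $27,060
Subtotal: $24,090 + $24,090 + $27,060 = $75,240
Attorney fees: 10% of $75,240 = $7,524
Total award: $75,240 + $7,524 = $82,764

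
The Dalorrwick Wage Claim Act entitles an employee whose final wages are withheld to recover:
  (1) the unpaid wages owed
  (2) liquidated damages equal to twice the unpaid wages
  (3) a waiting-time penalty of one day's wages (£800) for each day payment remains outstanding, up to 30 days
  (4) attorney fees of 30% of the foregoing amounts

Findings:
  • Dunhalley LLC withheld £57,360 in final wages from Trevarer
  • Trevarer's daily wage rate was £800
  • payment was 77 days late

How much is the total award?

Total award: £254,904

Doubled: 2 × £57,360 = £114,720
Penalty days: min(77, 30) = 30
Waiting-time penalty: 30 × £800 = £24,000
Subtotal: £57,360 + £114,720 + £24,000 = £196,080
Attorney fees: 30% of £196,080 = £58,824
Total award: £196,080 + £58,824 = £254,904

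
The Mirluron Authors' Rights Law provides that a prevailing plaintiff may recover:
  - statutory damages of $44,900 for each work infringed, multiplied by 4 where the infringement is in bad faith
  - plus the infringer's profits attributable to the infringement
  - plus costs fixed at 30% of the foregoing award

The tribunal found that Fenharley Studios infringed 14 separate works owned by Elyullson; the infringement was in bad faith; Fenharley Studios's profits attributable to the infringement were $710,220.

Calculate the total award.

Statutory damages: 14 × $44,900 = $628,600
Multiplied by 4: 4 × $628,600 = $2,514,400
Combined award: $2,514,400 + $710,220 = $3,224,620
Costs: 30% of $3,224,620 = $967,386
Award plus costs: $3,224,620 + $967,386 = $4,192,006

Award: $4,192,006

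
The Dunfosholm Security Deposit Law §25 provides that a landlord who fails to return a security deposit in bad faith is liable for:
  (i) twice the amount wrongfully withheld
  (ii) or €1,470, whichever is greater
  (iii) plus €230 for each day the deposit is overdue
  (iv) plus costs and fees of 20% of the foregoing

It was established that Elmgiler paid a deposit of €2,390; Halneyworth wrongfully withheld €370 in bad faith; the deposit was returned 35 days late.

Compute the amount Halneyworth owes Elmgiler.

Doubled: 2 × €370 = €740
Minimum €1,470: €740 is below the minimum → €1,470
Late-return penalty: 35 × €230 = €8,050
Damages plus late penalty: €1,470 + €8,050 = €9,520
Costs and fees: 20% of €9,520 = €1,904
Total recovery: €9,520 + €1,904 = €11,424

€11,424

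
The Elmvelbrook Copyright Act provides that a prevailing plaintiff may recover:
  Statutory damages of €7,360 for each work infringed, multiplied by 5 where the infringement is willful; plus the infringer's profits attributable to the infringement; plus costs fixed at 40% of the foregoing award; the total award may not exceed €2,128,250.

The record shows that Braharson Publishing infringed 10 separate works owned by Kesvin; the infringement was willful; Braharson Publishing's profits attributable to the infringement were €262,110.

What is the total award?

€882,154

Statutory damages: 10 × €7,360 = €73,600
Multiplied by 5: 5 × €73,600 = €368,000
Combined award: €368,000 + €262,110 = €630,110
Costs: 40% of €630,110 = €252,044
Award plus costs: €630,110 + €252,044 = €882,154
Cap at €2,128,250: €882,154 is within the cap, no reduction.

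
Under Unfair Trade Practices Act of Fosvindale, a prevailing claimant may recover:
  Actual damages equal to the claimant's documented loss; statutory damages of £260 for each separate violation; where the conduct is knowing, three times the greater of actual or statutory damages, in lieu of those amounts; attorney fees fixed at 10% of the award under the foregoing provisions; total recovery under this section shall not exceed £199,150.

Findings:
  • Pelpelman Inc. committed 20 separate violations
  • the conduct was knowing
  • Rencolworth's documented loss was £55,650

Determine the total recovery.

£183,645

Statutory damages: 20 × £260 = £5,200
Greater of actual damages (£55,650) or statutory damages (£5,200): £55,650
Trebled: 3 × £55,650 = £166,950
Attorney fees: 10% of £166,950 = £16,695
Total before cap: £166,950 + £16,695 = £183,645
Cap at £199,150: £183,645 is within the cap, no reduction.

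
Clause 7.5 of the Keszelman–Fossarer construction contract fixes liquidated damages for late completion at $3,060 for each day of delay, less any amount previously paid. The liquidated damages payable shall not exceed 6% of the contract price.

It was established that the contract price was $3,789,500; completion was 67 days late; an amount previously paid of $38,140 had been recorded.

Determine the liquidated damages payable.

$166,880

Per-day damages: 67 × $3,060 = $205,020
Less amount previously paid: $205,020 − $38,140 = $166,880
Cap: 6% of $3,789,500 = $227,370
Cap at $227,370: $166,880 is within the cap, no reduction.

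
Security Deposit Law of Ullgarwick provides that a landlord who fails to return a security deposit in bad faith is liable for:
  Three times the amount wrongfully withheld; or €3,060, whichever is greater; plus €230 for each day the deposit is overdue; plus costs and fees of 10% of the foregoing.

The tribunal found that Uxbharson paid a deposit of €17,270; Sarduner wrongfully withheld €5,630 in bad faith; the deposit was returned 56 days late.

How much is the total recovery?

Trebled: 3 × €5,630 = €16,890
Minimum €3,060: €16,890 meets the minimum, no increase.
Late-return penalty: 56 × €230 = €12,880
Damages plus late penalty: €16,890 + €12,880 = €29,770
Costs and fees: 10% of €29,770 = €2,977
Total recovery: €29,770 + €2,977 = €32,747

€32,747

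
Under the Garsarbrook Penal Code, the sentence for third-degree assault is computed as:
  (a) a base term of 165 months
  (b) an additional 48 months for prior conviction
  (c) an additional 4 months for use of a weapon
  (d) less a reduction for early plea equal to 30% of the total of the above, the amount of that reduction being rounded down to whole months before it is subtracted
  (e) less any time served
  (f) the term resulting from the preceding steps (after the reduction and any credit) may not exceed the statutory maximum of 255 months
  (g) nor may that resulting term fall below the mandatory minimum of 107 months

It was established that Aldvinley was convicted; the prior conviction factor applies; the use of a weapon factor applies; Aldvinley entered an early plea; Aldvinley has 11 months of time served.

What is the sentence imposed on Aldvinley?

141 months

Prior conviction enhancement: +48 months
Use of a weapon enhancement: +4 months
Adjusted term: 165 months + 48 months + 4 months = 217 months
Early plea reduction: 30% of 217 months = 65 months (rounded down)
After reduction: 217 − 65 = 152 months
Less time served: 152 months − 11 months = 141 months
Cap at 255 months: 141 months is within the cap, no reduction.
Minimum 107 months: 141 months meets the minimum, no increase.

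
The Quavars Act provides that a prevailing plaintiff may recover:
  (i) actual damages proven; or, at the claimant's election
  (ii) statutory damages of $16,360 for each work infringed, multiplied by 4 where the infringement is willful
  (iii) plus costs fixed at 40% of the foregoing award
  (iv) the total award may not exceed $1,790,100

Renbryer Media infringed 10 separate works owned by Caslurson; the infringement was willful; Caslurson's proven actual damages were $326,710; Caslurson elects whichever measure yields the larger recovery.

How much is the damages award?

Statutory damages: 10 × $16,360 = $163,600
Multiplied by 4: 4 × $163,600 = $654,400
Greater of actual damages ($326,710) or enhanced statutory damages ($654,400): $654,400
Costs: 40% of $654,400 = $261,760
Award plus costs: $654,400 + $261,760 = $916,160
Cap at $1,790,100: $916,160 is within the cap, no reduction.

$916,160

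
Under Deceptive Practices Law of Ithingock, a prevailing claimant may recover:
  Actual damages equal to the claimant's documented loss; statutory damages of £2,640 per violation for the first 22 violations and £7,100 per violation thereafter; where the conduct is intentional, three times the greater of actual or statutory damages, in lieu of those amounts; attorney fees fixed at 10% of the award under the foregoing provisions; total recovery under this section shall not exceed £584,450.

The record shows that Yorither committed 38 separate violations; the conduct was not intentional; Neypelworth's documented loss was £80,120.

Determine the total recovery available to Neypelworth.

First 22 violations: 22 × £2,640 = £58,080
Remaining violations: (38 − 22) × £7,100 = £113,600
Statutory damages: £58,080 + £113,600 = £171,680
Conduct not intentional: the in-lieu enhancement does not apply.
Actual plus statutory damages: £80,120 + £171,680 = £251,800
Attorney fees: 10% of £251,800 = £25,180
Total before cap: £251,800 + £25,180 = £276,980
Cap at £584,450: £276,980 is within the cap, no reduction.

£276,980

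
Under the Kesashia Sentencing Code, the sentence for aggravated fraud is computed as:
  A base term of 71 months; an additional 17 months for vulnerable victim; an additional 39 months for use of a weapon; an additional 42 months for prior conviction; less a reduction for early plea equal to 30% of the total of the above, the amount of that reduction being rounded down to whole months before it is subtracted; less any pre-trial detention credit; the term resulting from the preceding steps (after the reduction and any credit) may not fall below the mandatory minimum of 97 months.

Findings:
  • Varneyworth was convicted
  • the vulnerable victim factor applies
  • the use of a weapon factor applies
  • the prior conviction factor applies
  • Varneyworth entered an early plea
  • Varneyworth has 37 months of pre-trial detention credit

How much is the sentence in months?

97 months

Vulnerable victim enhancement: +17 months
Use of a weapon enhancement: +39 months
Prior conviction enhancement: +42 months
Adjusted term: 71 months + 17 months + 39 months + 42 months = 169 months
Early plea reduction: 30% of 169 months = 50 months (rounded down)
After reduction: 169 − 50 = 119 months
Less pre-trial detention credit: 119 months − 37 months = 82 months
Minimum 97 months: 82 months is below the minimum → 97 months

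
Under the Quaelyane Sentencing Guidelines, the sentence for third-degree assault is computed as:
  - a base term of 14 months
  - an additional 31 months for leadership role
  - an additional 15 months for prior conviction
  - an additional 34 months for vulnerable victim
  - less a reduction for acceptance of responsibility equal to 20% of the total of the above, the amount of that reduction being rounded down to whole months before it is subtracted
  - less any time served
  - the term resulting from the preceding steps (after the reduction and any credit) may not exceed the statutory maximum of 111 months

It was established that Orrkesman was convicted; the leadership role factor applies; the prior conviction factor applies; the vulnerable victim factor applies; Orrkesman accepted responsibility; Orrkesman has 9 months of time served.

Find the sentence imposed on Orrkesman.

Leadership role enhancement: +31 months
Prior conviction enhancement: +15 months
Vulnerable victim enhancement: +34 months
Adjusted term: 14 months + 31 months + 15 months + 34 months = 94 months
Acceptance of responsibility reduction: 20% of 94 months = 18 months (rounded down)
After reduction: 94 − 18 = 76 months
Less time served: 76 months − 9 months = 67 months
Cap at 111 months: 67 months is within the cap, no reduction.

67 months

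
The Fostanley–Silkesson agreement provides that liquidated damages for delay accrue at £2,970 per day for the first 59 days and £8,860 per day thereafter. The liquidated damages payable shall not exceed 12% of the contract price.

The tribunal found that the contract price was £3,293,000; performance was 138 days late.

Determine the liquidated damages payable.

£395,160

First 59 days: 59 × £2,970 = £175,230
Remaining days: (138 − 59) × £8,860 = £699,940
Accrued per-day damages: £175,230 + £699,940 = £875,170
Cap: 12% of £3,293,000 = £395,160
Cap at £395,160: £875,170 exceeds the cap → £395,160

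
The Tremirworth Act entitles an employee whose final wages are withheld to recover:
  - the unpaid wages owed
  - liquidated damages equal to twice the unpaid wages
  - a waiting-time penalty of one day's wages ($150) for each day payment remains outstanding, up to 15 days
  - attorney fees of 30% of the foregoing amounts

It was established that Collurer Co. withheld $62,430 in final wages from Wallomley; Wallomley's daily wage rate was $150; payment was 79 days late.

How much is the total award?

Doubled: 2 × $62,430 = $124,860
Penalty days: min(79, 15) = 15
Waiting-time penalty: 15 × $150 = $2,250
Subtotal: $62,430 + $124,860 + $2,250 = $189,540
Attorney fees: 30% of $189,540 = $56,862
Total award: $189,540 + $56,862 = $246,402

$246,402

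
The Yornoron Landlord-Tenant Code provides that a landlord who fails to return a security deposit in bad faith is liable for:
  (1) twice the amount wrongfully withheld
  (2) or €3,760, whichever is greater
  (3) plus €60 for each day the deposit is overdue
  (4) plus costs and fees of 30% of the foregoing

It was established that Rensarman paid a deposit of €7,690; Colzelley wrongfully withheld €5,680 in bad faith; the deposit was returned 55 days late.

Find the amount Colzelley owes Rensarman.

€19,058

Doubled: 2 × €5,680 = €11,360
Minimum €3,760: €11,360 meets the minimum, no increase.
Late-return penalty: 55 × €60 = €3,300
Damages plus late penalty: €11,360 + €3,300 = €14,660
Costs and fees: 30% of €14,660 = €4,398
Total recovery: €14,660 + €4,398 = €19,058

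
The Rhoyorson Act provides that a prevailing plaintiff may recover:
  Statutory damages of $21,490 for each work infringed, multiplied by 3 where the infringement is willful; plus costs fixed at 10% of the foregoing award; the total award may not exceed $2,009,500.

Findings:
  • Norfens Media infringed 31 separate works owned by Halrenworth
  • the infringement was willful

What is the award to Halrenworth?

Statutory damages: 31 × $21,490 = $666,190
Trebled: 3 × $666,190 = $1,998,570
Costs: 10% of $1,998,570 = $199,857
Award plus costs: $1,998,570 + $199,857 = $2,198,427
Cap at $2,009,500: $2,198,427 exceeds the cap → $2,009,500

Award: $2,009,500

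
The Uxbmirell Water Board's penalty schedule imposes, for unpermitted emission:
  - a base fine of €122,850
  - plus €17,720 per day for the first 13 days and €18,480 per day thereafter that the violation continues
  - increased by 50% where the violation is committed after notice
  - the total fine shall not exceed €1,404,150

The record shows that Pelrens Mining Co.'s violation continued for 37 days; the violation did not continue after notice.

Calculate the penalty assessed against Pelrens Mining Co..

€796,730

First 13 days: 13 × €17,720 = €230,360
Remaining days: (37 − 13) × €18,480 = €443,520
Per-day component: €230,360 + €443,520 = €673,880
Base plus per-day: €122,850 + €673,880 = €796,730
The violation did not continue after notice: no 50% increase.
Cap at €1,404,150: €796,730 is within the cap, no reduction.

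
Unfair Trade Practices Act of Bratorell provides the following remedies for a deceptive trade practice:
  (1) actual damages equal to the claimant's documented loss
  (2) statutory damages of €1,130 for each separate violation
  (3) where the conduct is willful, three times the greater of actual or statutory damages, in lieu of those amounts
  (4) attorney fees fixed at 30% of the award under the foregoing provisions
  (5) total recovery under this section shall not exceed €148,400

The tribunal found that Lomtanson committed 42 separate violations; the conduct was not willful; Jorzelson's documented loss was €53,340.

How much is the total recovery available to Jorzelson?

€131,040

Statutory damages: 42 × €1,130 = €47,460
Conduct not willful: the in-lieu enhancement does not apply.
Actual plus statutory damages: €53,340 + €47,460 = €100,800
Attorney fees: 30% of €100,800 = €30,240
Total before cap: €100,800 + €30,240 = €131,040
Cap at €148,400: €131,040 is within the cap, no reduction.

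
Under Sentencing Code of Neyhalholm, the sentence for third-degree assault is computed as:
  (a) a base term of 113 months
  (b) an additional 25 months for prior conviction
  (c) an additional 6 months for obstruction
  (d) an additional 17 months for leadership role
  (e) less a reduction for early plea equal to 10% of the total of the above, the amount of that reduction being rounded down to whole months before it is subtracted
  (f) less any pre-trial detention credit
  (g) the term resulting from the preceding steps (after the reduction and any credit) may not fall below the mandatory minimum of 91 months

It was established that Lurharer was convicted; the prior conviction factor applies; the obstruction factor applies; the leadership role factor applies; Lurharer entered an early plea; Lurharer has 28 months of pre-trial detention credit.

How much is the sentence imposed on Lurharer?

Prior conviction enhancement: +25 months
Obstruction enhancement: +6 months
Leadership role enhancement: +17 months
Adjusted term: 113 months + 25 months + 6 months + 17 months = 161 months
Early plea reduction: 10% of 161 months = 16 months (rounded down)
After reduction: 161 − 16 = 145 months
Less pre-trial detention credit: 145 months − 28 months = 117 months
Minimum 91 months: 117 months meets the minimum, no increase.

117 months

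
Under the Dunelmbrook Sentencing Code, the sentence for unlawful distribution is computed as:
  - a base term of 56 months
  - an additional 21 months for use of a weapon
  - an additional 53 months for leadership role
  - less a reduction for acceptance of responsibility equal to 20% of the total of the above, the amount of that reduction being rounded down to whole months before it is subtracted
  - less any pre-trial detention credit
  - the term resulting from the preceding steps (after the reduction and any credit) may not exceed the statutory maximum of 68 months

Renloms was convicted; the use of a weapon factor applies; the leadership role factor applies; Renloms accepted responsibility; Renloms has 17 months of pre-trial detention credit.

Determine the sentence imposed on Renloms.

Use of a weapon enhancement: +21 months
Leadership role enhancement: +53 months
Adjusted term: 56 months + 21 months + 53 months = 130 months
Acceptance of responsibility reduction: 20% of 130 months = 26 months (rounded down)
After reduction: 130 − 26 = 104 months
Less pre-trial detention credit: 104 months − 17 months = 87 months
Cap at 68 months: 87 months exceeds the cap → 68 months

68 months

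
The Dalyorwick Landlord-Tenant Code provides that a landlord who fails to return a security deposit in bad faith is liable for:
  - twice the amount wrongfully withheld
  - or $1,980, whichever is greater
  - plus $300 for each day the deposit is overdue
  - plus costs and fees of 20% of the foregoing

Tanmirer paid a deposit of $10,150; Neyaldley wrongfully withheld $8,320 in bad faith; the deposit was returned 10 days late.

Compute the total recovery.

Doubled: 2 × $8,320 = $16,640
Minimum $1,980: $16,640 meets the minimum, no increase.
Late-return penalty: 10 × $300 = $3,000
Damages plus late penalty: $16,640 + $3,000 = $19,640
Costs and fees: 20% of $19,640 = $3,928
Total recovery: $19,640 + $3,928 = $23,568

$23,568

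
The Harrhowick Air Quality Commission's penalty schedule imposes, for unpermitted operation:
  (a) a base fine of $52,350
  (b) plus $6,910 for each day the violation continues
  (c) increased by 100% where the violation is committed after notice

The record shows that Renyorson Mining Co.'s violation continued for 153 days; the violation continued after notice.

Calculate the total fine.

$2,219,160

Per-day component: 153 × $6,910 = $1,057,230
Base plus per-day: $52,350 + $1,057,230 = $1,109,580
Enhancement: 100% of $1,109,580 = $1,109,580
Enhanced fine: $1,109,580 + $1,109,580 = $2,219,160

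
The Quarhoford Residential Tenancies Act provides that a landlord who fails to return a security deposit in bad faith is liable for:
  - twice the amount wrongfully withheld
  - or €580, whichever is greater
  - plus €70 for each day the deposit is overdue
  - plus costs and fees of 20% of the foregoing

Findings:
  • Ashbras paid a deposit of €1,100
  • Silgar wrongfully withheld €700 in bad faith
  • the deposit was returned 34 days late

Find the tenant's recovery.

€4,536

Doubled: 2 × €700 = €1,400
Minimum €580: €1,400 meets the minimum, no increase.
Late-return penalty: 34 × €70 = €2,380
Damages plus late penalty: €1,400 + €2,380 = €3,780
Costs and fees: 20% of €3,780 = €756
Total recovery: €3,780 + €756 = €4,536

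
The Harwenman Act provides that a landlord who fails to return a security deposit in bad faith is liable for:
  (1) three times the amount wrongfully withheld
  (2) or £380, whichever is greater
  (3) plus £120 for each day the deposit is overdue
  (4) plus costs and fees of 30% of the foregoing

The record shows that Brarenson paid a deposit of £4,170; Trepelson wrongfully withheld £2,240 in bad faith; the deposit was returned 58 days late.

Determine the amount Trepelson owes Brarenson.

Trebled: 3 × £2,240 = £6,720
Minimum £380: £6,720 meets the minimum, no increase.
Late-return penalty: 58 × £120 = £6,960
Damages plus late penalty: £6,720 + £6,960 = £13,680
Costs and fees: 30% of £13,680 = £4,104
Total recovery: £13,680 + £4,104 = £17,784

£17,784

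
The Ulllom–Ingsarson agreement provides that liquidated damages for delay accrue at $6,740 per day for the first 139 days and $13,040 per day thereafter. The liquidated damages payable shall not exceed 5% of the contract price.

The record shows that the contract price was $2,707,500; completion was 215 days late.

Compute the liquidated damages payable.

First 139 days: 139 × $6,740 = $936,860
Remaining days: (215 − 139) × $13,040 = $991,040
Accrued per-day damages: $936,860 + $991,040 = $1,927,900
Cap: 5% of $2,707,500 = $135,375
Cap at $135,375: $1,927,900 exceeds the cap → $135,375

$135,375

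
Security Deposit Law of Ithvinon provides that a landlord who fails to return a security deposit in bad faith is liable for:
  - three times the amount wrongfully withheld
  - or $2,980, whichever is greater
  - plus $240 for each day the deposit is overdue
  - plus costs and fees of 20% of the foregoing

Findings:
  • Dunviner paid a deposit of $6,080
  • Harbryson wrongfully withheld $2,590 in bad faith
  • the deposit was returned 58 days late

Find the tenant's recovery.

$26,028

Trebled: 3 × $2,590 = $7,770
Minimum $2,980: $7,770 meets the minimum, no increase.
Late-return penalty: 58 × $240 = $13,920
Damages plus late penalty: $7,770 + $13,920 = $21,690
Costs and fees: 20% of $21,690 = $4,338
Total recovery: $21,690 + $4,338 = $26,028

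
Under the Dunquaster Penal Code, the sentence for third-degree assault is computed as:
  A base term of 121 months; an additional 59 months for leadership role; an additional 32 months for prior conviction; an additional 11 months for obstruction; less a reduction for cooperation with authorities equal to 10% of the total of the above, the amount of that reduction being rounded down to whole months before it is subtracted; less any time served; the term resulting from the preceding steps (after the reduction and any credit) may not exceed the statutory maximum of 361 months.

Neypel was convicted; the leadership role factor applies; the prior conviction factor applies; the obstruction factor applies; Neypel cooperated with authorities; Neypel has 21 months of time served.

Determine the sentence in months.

Leadership role enhancement: +59 months
Prior conviction enhancement: +32 months
Obstruction enhancement: +11 months
Adjusted term: 121 months + 59 months + 32 months + 11 months = 223 months
Cooperation with authorities reduction: 10% of 223 months = 22 months (rounded down)
After reduction: 223 − 22 = 201 months
Less time served: 201 months − 21 months = 180 months
Cap at 361 months: 180 months is within the cap, no reduction.

Sentence: 180 months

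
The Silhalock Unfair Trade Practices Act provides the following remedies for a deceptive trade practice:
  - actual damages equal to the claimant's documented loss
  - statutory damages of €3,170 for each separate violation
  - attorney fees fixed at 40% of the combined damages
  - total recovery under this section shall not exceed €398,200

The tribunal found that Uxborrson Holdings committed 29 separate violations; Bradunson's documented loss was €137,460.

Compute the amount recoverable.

Statutory damages: 29 × €3,170 = €91,930
Combined damages: €137,460 + €91,930 = €229,390
Attorney fees: 40% of €229,390 = €91,756
Total before cap: €229,390 + €91,756 = €321,146
Cap at €398,200: €321,146 is within the cap, no reduction.

€321,146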